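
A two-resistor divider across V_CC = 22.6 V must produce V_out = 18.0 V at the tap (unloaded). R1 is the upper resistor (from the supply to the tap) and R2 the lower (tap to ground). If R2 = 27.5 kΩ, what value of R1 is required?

R1 ≈ 7.03 kΩ

V_out/V_CC = R2/(R1+R2) = 0.7965.
Rearranging, R1 = R2·(1−k)/k = 27.5 × 0.2556 = 7.028 kΩ.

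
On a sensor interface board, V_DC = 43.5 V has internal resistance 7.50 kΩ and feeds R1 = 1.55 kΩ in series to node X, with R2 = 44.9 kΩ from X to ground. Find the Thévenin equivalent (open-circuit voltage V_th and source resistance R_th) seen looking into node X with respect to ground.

V_th ≈ 36.2 V, R_th ≈ 7.53 kΩ

R1' = 7.50 + 1.55 = 9.050 kΩ (source resistance + R1).
Open-circuit (no load on X): V_th = V_DC · R2/(R1' + R2) = 43.5 × 44.9/(9.050 + 44.9) = 36.20 V.
Looking into X with the source shorted: R_th = R1'·R2/(R1'+R2) = 9.050 × 44.9/53.95 = 7.532 kΩ.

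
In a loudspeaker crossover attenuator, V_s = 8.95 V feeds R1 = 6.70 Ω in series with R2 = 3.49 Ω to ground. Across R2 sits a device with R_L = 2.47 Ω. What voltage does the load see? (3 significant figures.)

V_out ≈ 1.59 V

The load sits in parallel with R2, giving an effective lower resistance R2' = R2·R_L/(R2+R_L) = 1.446 Ω.
Then V_out = V_s · R2'/(R1 + R2') = 8.95 × 1.446/8.146 = 1.589 V.
(Unloaded it would be 3.07 V; the load pulls it down.)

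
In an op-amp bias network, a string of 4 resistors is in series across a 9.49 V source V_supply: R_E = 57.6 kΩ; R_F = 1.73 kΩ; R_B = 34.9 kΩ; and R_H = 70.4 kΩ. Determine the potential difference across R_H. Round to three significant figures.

V ≈ 4.06 V

Series total: ΣR = 57.6 + 1.73 + 34.9 + 70.4 = 164.6 kΩ.
Voltage divider: V = V_supply · (70.40 / 164.6) = 9.49 × 0.4276 = 4.058 V.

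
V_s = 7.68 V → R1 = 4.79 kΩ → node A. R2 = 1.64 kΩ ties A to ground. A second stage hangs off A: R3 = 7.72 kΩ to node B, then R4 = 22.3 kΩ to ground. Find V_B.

The second stage (R3 + R4 = 30.02 kΩ) loads node A in parallel with R2.
R2 ‖ (R3+R4) = 1.555 kΩ.
First divider: V_A = V_s · 1.555/(4.79 + 1.555) = 1.882 V.
Stage 2 is unloaded, so V_B = V_A · R4/(R3+R4) = 1.882 × 22.3/30.02 = 1.398 V.

V_B ≈ 1.40 V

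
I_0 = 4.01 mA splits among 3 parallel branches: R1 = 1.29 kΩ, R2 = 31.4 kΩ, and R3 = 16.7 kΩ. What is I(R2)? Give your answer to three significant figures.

I ≈ 0.147 mA

Total conductance ΣG = 1/1.29 + 1/31.4 + 1/16.7 = 0.8669 (units of 1/kΩ).
Current divider: I(R2) = I_0 · G_k/ΣG = 4.01 × (0.03185/0.8669) = 4.01 × 0.03674 = 0.1473 mA.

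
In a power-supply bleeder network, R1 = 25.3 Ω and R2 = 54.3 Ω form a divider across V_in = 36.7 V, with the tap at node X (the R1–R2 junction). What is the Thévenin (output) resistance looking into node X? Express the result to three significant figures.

R_th ≈ 17.3 Ω

Zeroing V_in shorts the top of R1 to ground, so R_th = R1 ‖ R2 = 17.26 Ω.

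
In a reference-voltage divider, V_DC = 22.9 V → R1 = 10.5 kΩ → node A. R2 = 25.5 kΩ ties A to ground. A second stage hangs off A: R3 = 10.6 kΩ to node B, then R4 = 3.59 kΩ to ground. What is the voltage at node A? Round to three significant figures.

The second stage (R3 + R4 = 14.19 kΩ) loads node A in parallel with R2.
Effective lower resistance at A: R2 ‖ 14.19 = 9.117 kΩ.
So V_A = 22.9 × 0.4647 = 10.64 V.

V_A ≈ 10.6 V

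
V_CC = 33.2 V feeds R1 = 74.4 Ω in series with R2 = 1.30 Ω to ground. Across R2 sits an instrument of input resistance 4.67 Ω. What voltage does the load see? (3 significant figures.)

V_out ≈ 0.448 V

The load sits in parallel with R2, giving an effective lower resistance R2' = R2·R_L/(R2+R_L) = 1.017 Ω.
Voltage divider with the loaded lower leg: V_out = 33.2 × 1.017/(74.4 + 1.017) = 33.2 × 0.01348 = 0.4477 V.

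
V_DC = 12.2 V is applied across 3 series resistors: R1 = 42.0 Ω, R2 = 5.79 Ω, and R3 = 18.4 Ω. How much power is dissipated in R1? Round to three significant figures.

P ≈ 1.43 W

The common current is I = 12.2/66.19 = 0.1843 A.
P(R1) = I²·R1 = (0.1843)² × 42.0 = 1.427 W.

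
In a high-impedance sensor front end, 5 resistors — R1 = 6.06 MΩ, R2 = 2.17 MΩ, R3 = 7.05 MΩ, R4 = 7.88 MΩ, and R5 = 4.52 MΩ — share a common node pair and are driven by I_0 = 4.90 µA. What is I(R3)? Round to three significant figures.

I ≈ 0.623 µA

Conductances: ΣG = 1/6.06 + 1/2.17 + 1/7.05 + 1/7.88 + 1/4.52 = 1.116 (1/MΩ).
R3 takes the fraction G_k/ΣG = 0.1418/1.116 = 0.1271, so I = 4.90 × 0.1271 = 0.6229 µA.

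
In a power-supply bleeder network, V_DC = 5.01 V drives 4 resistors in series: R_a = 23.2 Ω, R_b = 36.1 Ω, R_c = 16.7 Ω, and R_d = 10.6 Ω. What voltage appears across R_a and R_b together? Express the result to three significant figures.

Series total: ΣR = 23.2 + 36.1 + 16.7 + 10.6 = 86.60 Ω.
R_{R_a..R_b} = 23.2 + 36.1 = 59.30 Ω.
Voltage divider: V = V_DC · (59.30 / 86.60) = 5.01 × 0.6848 = 3.431 V.

V ≈ 3.43 V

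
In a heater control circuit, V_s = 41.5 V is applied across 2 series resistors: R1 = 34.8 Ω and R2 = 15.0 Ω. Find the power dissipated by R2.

The common current is I = 41.5/49.80 = 0.8333 A.
P(R2) = I²·R2 = (0.8333)² × 15.0 = 10.42 W.

P ≈ 10.4 W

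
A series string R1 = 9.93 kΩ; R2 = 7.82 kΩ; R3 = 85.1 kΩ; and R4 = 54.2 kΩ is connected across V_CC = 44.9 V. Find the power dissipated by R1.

P ≈ 0.812 mW

The common current is I = 44.9/157.1 = 0.2859 mA.
V(R1) = I·R = 2.839 V; P = V·I = 2.839 × 0.2859 = 0.8116 mW.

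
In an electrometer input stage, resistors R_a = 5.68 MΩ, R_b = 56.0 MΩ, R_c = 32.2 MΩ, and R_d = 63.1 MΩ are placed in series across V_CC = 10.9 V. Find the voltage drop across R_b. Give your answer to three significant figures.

Total series resistance ΣR = 5.68 + 56.0 + 32.2 + 63.1 = 157.0 MΩ.
By the voltage-divider rule, V = 10.9 × 56.00/157.0 = 3.888 V.

V ≈ 3.89 V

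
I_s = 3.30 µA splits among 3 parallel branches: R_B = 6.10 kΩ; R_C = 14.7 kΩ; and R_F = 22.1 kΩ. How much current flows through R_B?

I ≈ 1.95 µA

Total conductance ΣG = 1/6.10 + 1/14.7 + 1/22.1 = 0.2772 (units of 1/kΩ).
Current divider: I(R_B) = I_s · G_k/ΣG = 3.30 × (0.1639/0.2772) = 3.30 × 0.5914 = 1.952 µA.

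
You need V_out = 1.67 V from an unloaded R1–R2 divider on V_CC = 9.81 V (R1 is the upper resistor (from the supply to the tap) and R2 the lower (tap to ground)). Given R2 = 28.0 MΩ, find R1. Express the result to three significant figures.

R1 ≈ 136 MΩ

The divider ratio is R2/(R1+R2) = 1.67/9.81 = 0.1702.
Rearranging, R1 = R2·(1−k)/k = 28.0 × 4.874 = 136.5 MΩ.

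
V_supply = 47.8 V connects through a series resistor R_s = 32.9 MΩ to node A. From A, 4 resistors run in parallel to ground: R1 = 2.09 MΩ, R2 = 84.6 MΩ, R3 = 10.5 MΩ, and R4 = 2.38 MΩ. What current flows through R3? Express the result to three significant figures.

Combine the parallel branches: R_p = (1/2.09 + 1/84.6 + 1/10.5 + 1/2.38)⁻¹ = 0.9943 MΩ.
Node voltage V_A = V_supply · R_p/(R_s + R_p) = 47.8 × 0.02934 = 1.402 V.
I(R3) = V_A / R3 = 1.402/10.5 = 0.1336 µA.
(Equivalently: I_total = 1.410 µA, then current-divider fraction G_k/ΣG = 0.09470.)

I ≈ 0.134 µA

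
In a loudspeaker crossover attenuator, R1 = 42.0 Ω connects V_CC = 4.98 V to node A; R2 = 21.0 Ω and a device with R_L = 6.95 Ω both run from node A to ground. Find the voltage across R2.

V_out ≈ 0.551 V

The load sits in parallel with R2, giving an effective lower resistance R2' = R2·R_L/(R2+R_L) = 5.222 Ω.
Voltage divider with the loaded lower leg: V_out = 4.98 × 5.222/(42.0 + 5.222) = 4.98 × 0.1106 = 0.5507 V.
(Unloaded it would be 1.66 V; the load pulls it down.)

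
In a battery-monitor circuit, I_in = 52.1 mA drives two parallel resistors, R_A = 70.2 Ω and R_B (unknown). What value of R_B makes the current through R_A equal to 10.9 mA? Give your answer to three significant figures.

The fraction through R_A equals R_B/(R_A+R_B).
10.9/52.1 = R_B/(R_A + R_B) → R_B = R_A · (0.2092)/(1 − 0.2092) = 70.2 × 0.2646 = 18.57 Ω.

R_B ≈ 18.6 Ω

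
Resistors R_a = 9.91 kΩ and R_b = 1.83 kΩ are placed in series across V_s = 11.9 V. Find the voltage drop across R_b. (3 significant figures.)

V ≈ 1.85 V

Total series resistance ΣR = 9.91 + 1.83 = 11.74 kΩ.
Voltage divider: V = V_s · (1.830 / 11.74) = 11.9 × 0.1559 = 1.855 V.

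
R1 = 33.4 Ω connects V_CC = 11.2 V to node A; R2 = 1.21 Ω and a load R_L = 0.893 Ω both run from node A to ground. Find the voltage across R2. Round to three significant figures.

V_out ≈ 0.170 V

The load sits in parallel with R2, giving an effective lower resistance R2' = R2·R_L/(R2+R_L) = 0.5138 Ω.
Voltage divider with the loaded lower leg: V_out = 11.2 × 0.5138/(33.4 + 0.5138) = 11.2 × 0.01515 = 0.1697 V.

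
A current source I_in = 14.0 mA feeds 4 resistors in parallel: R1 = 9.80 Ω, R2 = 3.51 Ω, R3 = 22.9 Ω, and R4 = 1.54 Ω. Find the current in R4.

I ≈ 8.42 mA

Conductances: ΣG = 1/9.80 + 1/3.51 + 1/22.9 + 1/1.54 = 1.080 (1/Ω).
Current divider: I(R4) = I_in · G_k/ΣG = 14.0 × (0.6494/1.080) = 14.0 × 0.6013 = 8.418 mA.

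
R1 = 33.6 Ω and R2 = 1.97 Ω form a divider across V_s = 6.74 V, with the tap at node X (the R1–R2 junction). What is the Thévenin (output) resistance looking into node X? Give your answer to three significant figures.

Zeroing V_s shorts the top of R1 to ground, so R_th = R1 ‖ R2 = 1.861 Ω.

R_th ≈ 1.86 Ω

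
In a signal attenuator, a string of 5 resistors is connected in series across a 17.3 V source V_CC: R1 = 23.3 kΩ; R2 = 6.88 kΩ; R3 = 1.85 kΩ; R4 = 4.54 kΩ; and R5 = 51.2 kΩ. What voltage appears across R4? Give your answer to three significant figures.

V ≈ 0.895 V

Series total: ΣR = 23.3 + 6.88 + 1.85 + 4.54 + 51.2 = 87.77 kΩ.
V = V_CC · R/ΣR = 17.3 × 0.05173 = 0.8949 V.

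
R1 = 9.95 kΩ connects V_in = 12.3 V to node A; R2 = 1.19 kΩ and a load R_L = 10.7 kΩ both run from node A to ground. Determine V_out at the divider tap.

First combine the lower leg with the load: R2 ‖ R_L = 1.071 kΩ.
Voltage divider with the loaded lower leg: V_out = 12.3 × 1.071/(9.95 + 1.071) = 12.3 × 0.09717 = 1.195 V.
(Unloaded it would be 1.31 V; the load pulls it down.)

V_out ≈ 1.20 V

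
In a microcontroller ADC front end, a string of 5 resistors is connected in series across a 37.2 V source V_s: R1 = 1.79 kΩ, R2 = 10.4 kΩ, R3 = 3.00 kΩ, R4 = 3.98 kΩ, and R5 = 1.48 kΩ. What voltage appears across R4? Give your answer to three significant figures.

Series total: ΣR = 1.79 + 10.4 + 3.00 + 3.98 + 1.48 = 20.65 kΩ.
By the voltage-divider rule, V = 37.2 × 3.980/20.65 = 7.170 V.

V ≈ 7.17 V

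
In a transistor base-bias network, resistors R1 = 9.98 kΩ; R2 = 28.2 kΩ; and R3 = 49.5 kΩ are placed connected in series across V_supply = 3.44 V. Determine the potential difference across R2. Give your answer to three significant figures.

V ≈ 1.11 V

ΣR = 9.98 + 28.2 + 49.5 = 87.68 kΩ.
By the voltage-divider rule, V = 3.44 × 28.20/87.68 = 1.106 V.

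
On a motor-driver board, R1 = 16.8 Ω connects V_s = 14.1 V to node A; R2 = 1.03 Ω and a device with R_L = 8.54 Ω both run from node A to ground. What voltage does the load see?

V_out ≈ 0.731 V

The load sits in parallel with R2, giving an effective lower resistance R2' = R2·R_L/(R2+R_L) = 0.9191 Ω.
Now apply the divider: V_out = 14.1 × 0.05187 = 0.7314 V.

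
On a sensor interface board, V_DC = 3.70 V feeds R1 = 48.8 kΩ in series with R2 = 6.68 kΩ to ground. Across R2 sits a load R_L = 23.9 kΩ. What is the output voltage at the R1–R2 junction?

The load sits in parallel with R2, giving an effective lower resistance R2' = R2·R_L/(R2+R_L) = 5.221 kΩ.
Voltage divider with the loaded lower leg: V_out = 3.70 × 5.221/(48.8 + 5.221) = 3.70 × 0.09664 = 0.3576 V.
(Unloaded it would be 0.445 V; the load pulls it down.)

V_out ≈ 0.358 V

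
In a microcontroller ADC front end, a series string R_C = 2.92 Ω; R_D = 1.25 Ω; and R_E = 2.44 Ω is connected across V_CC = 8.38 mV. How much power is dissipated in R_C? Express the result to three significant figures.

P ≈ 4.69 µW

Series current I = V_CC/ΣR = 8.38/6.610 = 1.268 mA.
P(R_C) = I²·R_C = (1.268)² × 2.92 = 4.693 µW.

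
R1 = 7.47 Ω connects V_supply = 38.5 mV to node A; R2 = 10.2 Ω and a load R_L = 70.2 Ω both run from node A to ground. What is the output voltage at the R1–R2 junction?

V_out ≈ 20.9 mV

R2 ‖ R_L = (10.2 × 70.2)/(10.2 + 70.2) = 8.906 Ω.
Voltage divider with the loaded lower leg: V_out = 38.5 × 8.906/(7.47 + 8.906) = 38.5 × 0.5438 = 20.94 mV.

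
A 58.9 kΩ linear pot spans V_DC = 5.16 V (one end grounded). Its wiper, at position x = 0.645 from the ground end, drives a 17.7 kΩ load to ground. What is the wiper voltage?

V_out ≈ 1.89 V

Split the track: R_lower = x·R_p = 37.99 kΩ, R_upper = (1−x)·R_p = 20.91 kΩ.
R_L loads the lower segment: effective lower R = 12.07 kΩ.
Then V_out = V_DC · 12.07/(20.91 + 12.07) = 1.889 V.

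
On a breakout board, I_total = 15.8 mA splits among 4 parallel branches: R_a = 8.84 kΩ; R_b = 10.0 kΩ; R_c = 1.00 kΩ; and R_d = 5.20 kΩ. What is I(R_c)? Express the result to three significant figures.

Conductances: ΣG = 1/8.84 + 1/10.0 + 1/1.00 + 1/5.20 = 1.405 (1/kΩ).
By the current-divider rule, I = I_total · G_k/ΣG = 15.8 × 0.7115 = 11.24 mA.

I ≈ 11.2 mA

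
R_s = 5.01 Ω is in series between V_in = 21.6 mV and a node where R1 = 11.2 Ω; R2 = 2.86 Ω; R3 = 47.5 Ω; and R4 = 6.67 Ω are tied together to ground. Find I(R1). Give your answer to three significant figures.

I ≈ 0.476 mA

Combine the parallel branches: R_p = (1/11.2 + 1/2.86 + 1/47.5 + 1/6.67)⁻¹ = 1.640 Ω.
V_A = 21.6 × 1.640/6.650 = 5.326 mV.
Branch current I = V_A/R1 = 5.326/11.2 = 0.4755 mA.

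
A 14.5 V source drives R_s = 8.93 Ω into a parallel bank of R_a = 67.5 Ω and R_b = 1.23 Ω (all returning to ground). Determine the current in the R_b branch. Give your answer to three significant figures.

Combine the parallel branches: R_p = (1/67.5 + 1/1.23)⁻¹ = 1.208 Ω.
V_A = 14.5 × 1.208/10.14 = 1.728 V.
Branch current I = V_A/R_b = 1.728/1.23 = 1.405 A.

I ≈ 1.40 A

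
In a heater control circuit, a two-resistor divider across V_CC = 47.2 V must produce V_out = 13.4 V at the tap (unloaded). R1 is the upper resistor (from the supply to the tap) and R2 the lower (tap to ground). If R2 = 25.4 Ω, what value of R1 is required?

R1 ≈ 64.1 Ω

Required fraction k = V_out/V_CC = 0.2839.
R1 = R2·(1/k − 1) = 25.4 × 2.522 = 64.07 Ω.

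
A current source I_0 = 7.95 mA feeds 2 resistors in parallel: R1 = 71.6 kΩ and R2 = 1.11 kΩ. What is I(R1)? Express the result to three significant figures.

With just two branches, the current splits inversely with resistance.
So I = 7.95 × 1.11/72.71 = 0.1214 mA.

I ≈ 0.121 mA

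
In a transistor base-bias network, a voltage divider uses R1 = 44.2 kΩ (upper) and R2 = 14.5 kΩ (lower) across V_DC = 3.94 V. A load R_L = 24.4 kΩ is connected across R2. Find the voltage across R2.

V_out ≈ 0.672 V

The load sits in parallel with R2, giving an effective lower resistance R2' = R2·R_L/(R2+R_L) = 9.095 kΩ.
Now apply the divider: V_out = 3.94 × 0.1707 = 0.6724 V.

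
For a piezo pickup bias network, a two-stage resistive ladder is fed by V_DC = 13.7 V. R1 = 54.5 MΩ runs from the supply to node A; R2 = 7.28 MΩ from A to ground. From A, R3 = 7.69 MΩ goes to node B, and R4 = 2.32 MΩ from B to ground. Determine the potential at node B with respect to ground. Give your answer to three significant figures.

V_B ≈ 0.228 V

The second stage (R3 + R4 = 10.01 MΩ) loads node A in parallel with R2.
R2 ‖ (R3+R4) = 4.215 MΩ.
V_A = 13.7 × 4.215/(54.5 + 4.215) = 0.9834 V.
Then the unloaded second divider: V_B = V_A × R4/(R3+R4) = 0.9834 × 0.2318 = 0.2279 V.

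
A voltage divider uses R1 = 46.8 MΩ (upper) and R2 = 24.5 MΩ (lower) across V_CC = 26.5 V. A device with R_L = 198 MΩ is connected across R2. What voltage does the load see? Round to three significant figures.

V_out ≈ 8.42 V

First combine the lower leg with the load: R2 ‖ R_L = 21.80 MΩ.
Now apply the divider: V_out = 26.5 × 0.3178 = 8.422 V.
(Unloaded it would be 9.11 V; the load pulls it down.)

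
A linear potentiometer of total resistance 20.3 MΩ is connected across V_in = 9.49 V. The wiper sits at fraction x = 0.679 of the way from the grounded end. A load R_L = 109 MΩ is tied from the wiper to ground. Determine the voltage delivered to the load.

V_out ≈ 6.19 V

Lower segment x·R_p = 13.78 MΩ; upper segment (1−x)·R_p = 6.516 MΩ.
Lower segment in parallel with the load: 13.78 ‖ 109 = 12.24 MΩ.
Loaded-divider output: V_out = 9.49 × 0.6525 = 6.192 V.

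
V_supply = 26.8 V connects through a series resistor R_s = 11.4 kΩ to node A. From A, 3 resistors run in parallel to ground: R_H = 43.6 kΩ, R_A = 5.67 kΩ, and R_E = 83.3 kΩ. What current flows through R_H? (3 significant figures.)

I ≈ 0.180 mA

Equivalent of the parallel group: R_p = 4.732 kΩ.
V_A = 26.8 × 4.732/16.13 = 7.862 V.
Branch current I = V_A/R_H = 7.862/43.6 = 0.1803 mA.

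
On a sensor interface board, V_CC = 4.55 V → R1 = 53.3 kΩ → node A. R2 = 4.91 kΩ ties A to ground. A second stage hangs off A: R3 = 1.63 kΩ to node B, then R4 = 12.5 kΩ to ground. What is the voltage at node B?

Looking into the second stage from A: R3 + R4 = 14.13 kΩ appears in parallel with R2.
R2 ‖ (R3+R4) = 3.644 kΩ.
V_A = 4.55 × 3.644/(53.3 + 3.644) = 0.2912 V.
Then the unloaded second divider: V_B = V_A × R4/(R3+R4) = 0.2912 × 0.8846 = 0.2576 V.

V_B ≈ 0.258 V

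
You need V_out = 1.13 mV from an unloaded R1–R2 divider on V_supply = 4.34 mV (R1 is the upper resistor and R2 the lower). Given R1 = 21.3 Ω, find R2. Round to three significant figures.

The divider ratio is R2/(R1+R2) = 1.13/4.34 = 0.2604.
Rearranging, R2 = R1·k/(1−k) = 21.3 × 0.3520 = 7.498 Ω.

R2 ≈ 7.50 Ω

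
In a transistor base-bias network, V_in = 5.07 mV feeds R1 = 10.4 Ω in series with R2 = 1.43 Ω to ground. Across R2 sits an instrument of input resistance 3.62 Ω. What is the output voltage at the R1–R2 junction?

R2 ‖ R_L = (1.43 × 3.62)/(1.43 + 3.62) = 1.025 Ω.
Now apply the divider: V_out = 5.07 × 0.08972 = 0.4549 mV.

V_out ≈ 0.455 mV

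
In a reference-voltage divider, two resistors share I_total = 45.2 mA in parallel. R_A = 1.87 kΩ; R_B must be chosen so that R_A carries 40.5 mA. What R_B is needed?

Two-branch current divider: I_A = I_total · R_B/(R_A + R_B).
With f = 0.8960, R_B = R_A · f/(1−f) = 1.87 × 8.617 = 16.11 kΩ.

R_B ≈ 16.1 kΩ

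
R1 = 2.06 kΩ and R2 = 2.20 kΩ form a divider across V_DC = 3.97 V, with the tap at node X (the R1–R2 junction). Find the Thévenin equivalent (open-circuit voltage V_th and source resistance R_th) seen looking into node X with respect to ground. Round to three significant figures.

V_th ≈ 2.05 V, R_th ≈ 1.06 kΩ

V_th is the unloaded tap voltage: V_DC · R2/(R1+R2) = 3.97 × 0.5164 = 2.050 V.
With V_DC suppressed (replaced by a short), R_th = R1 ‖ R2 = (2.060 × 2.20)/(2.060 + 2.20) = 1.064 kΩ.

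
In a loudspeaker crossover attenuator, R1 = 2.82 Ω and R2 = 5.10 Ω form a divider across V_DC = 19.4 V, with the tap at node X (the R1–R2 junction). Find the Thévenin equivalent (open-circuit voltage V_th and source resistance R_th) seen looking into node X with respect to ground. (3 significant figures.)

V_th ≈ 12.5 V, R_th ≈ 1.82 Ω

V_th is the unloaded tap voltage: V_DC · R2/(R1+R2) = 19.4 × 0.6439 = 12.49 V.
With V_DC suppressed (replaced by a short), R_th = R1 ‖ R2 = (2.820 × 5.10)/(2.820 + 5.10) = 1.816 Ω.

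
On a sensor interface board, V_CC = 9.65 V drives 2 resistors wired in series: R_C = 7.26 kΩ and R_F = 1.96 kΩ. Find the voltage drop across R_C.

Series total: ΣR = 7.26 + 1.96 = 9.220 kΩ.
By the voltage-divider rule, V = 9.65 × 7.260/9.220 = 7.599 V.

V ≈ 7.60 V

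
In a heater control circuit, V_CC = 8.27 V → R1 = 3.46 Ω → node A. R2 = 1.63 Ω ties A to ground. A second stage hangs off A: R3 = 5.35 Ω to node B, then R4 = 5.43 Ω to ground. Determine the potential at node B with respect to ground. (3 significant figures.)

V_B ≈ 1.21 V

Looking into the second stage from A: R3 + R4 = 10.78 Ω appears in parallel with R2.
Effective lower resistance at A: R2 ‖ 10.78 = 1.416 Ω.
First divider: V_A = V_CC · 1.416/(3.46 + 1.416) = 2.402 V.
V_B = V_A × 0.5037 = 1.210 V.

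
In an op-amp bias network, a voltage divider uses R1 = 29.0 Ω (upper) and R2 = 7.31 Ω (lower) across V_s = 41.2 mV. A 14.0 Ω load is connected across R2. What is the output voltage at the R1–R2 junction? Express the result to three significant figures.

V_out ≈ 5.85 mV

First combine the lower leg with the load: R2 ‖ R_L = 4.802 Ω.
Then V_out = V_s · R2'/(R1 + R2') = 41.2 × 4.802/33.80 = 5.853 mV.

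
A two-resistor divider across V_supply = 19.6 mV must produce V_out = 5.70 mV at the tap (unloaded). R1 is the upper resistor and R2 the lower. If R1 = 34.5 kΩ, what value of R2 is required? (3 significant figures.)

The divider ratio is R2/(R1+R2) = 5.70/19.6 = 0.2908.
R2 = R1 · 0.2908/(1 − 0.2908) = 14.15 kΩ.

R2 ≈ 14.1 kΩ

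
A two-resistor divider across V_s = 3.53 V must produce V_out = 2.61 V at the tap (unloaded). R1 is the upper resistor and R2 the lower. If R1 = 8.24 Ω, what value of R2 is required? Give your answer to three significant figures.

R2 ≈ 23.4 Ω

Required fraction k = V_out/V_s = 0.7394.
So R2 = R1 · V_out/(V_s − V_out) = 8.24 × 2.61/(3.53 − 2.61) = 8.24 × 2.837 = 23.38 Ω.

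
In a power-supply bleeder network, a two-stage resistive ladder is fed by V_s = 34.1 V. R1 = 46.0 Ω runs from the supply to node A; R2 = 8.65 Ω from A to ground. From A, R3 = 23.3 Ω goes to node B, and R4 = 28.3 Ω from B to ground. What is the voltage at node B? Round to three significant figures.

V_B ≈ 2.59 V

Looking into the second stage from A: R3 + R4 = 51.60 Ω appears in parallel with R2.
R2 ‖ (R3+R4) = 7.408 Ω.
V_A = 34.1 × 7.408/(46.0 + 7.408) = 4.730 V.
Then the unloaded second divider: V_B = V_A × R4/(R3+R4) = 4.730 × 0.5484 = 2.594 V.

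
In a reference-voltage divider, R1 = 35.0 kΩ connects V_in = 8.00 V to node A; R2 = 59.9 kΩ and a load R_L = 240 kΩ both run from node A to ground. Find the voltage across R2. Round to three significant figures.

The load sits in parallel with R2, giving an effective lower resistance R2' = R2·R_L/(R2+R_L) = 47.94 kΩ.
Then V_out = V_in · R2'/(R1 + R2') = 8.00 × 47.94/82.94 = 4.624 V.
(Unloaded it would be 5.05 V; the load pulls it down.)

V_out ≈ 4.62 V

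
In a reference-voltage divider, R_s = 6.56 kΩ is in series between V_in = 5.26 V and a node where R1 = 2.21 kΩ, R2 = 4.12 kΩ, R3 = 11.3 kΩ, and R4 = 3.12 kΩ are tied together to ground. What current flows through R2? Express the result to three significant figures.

Equivalent of the parallel group: R_p = 0.9056 kΩ.
V_A by voltage divider: V_A = 5.26 × 0.9056/(6.56 + 0.9056) = 0.6381 V.
Branch current I = V_A/R2 = 0.6381/4.12 = 0.1549 mA.

I ≈ 0.155 mA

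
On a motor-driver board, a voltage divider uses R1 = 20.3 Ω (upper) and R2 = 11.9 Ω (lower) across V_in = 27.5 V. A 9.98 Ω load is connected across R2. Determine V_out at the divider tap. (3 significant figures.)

V_out ≈ 5.80 V

R2 ‖ R_L = (11.9 × 9.98)/(11.9 + 9.98) = 5.428 Ω.
Then V_out = V_in · R2'/(R1 + R2') = 27.5 × 5.428/25.73 = 5.802 V.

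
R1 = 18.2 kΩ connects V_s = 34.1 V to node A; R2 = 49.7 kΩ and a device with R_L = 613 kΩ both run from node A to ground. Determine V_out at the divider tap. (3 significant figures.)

The load sits in parallel with R2, giving an effective lower resistance R2' = R2·R_L/(R2+R_L) = 45.97 kΩ.
Voltage divider with the loaded lower leg: V_out = 34.1 × 45.97/(18.2 + 45.97) = 34.1 × 0.7164 = 24.43 V.
(Unloaded it would be 25.0 V; the load pulls it down.)

V_out ≈ 24.4 V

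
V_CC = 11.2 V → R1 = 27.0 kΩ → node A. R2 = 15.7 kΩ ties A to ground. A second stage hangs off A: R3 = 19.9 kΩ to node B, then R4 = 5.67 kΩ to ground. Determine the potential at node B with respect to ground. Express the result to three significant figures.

Node A sees R2 in parallel with the series input of stage 2, R3 + R4 = 25.57 kΩ.
R2 ‖ (R3+R4) = 9.727 kΩ.
So V_A = 11.2 × 0.2649 = 2.966 V.
Stage 2 is unloaded, so V_B = V_A · R4/(R3+R4) = 2.966 × 5.67/25.57 = 0.6578 V.

V_B ≈ 0.658 V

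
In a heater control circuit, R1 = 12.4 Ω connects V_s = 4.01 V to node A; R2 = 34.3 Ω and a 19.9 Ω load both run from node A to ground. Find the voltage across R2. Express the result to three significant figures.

First combine the lower leg with the load: R2 ‖ R_L = 12.59 Ω.
Now apply the divider: V_out = 4.01 × 0.5039 = 2.021 V.
(Unloaded it would be 2.95 V; the load pulls it down.)

V_out ≈ 2.02 V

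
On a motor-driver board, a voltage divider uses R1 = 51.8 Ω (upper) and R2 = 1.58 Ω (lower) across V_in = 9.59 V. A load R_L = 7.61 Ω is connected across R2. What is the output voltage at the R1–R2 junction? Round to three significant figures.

V_out ≈ 0.236 V

The load sits in parallel with R2, giving an effective lower resistance R2' = R2·R_L/(R2+R_L) = 1.308 Ω.
Now apply the divider: V_out = 9.59 × 0.02464 = 0.2363 V.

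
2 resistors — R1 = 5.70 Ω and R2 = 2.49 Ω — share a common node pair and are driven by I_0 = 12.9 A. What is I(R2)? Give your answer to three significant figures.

I ≈ 8.98 A

With just two branches, the current splits inversely with resistance.
I(R2) = 12.9 × 5.70/(5.70 + 2.49) = 12.9 × 0.6960 = 8.978 A.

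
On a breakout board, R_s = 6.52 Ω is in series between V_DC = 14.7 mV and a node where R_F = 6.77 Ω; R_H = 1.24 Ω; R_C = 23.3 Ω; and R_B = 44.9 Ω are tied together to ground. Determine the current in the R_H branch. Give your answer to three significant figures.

I ≈ 1.55 mA

Parallel bank: R_p = 1/(1/6.77 + 1/1.24 + 1/23.3 + 1/44.9) = 0.9810 Ω.
Node voltage V_A = V_DC · R_p/(R_s + R_p) = 14.7 × 0.1308 = 1.923 mV.
I(R_H) = V_A / R_H = 1.923/1.24 = 1.550 mA.
(Check via current divider: I_total = 1.960 mA; share G_k/ΣG = 0.7911 → same result.)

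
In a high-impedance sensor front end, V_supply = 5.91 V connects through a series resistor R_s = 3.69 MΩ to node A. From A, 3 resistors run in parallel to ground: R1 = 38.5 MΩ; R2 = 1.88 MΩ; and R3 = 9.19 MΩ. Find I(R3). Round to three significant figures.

Equivalent of the parallel group: R_p = 1.500 MΩ.
V_A = 5.91 × 1.500/5.190 = 1.708 V.
Branch current I = V_A/R3 = 1.708/9.19 = 0.1859 µA.
(Equivalently: I_total = 1.139 µA, then current-divider fraction G_k/ΣG = 0.1632.)

I ≈ 0.186 µA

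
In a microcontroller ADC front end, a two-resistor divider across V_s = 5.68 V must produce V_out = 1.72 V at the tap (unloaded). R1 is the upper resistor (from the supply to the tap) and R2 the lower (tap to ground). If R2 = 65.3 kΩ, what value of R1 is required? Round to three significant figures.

R1 ≈ 150 kΩ

V_out/V_s = R2/(R1+R2) = 0.3028.
So R1 = R2 · (V_s/V_out − 1) = 65.3 × (5.68/1.72 − 1) = 65.3 × 2.302 = 150.3 kΩ.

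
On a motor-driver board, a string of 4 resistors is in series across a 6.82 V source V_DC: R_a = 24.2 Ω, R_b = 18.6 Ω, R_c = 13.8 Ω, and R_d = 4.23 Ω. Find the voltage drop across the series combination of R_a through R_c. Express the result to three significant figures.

V ≈ 6.35 V

ΣR = 24.2 + 18.6 + 13.8 + 4.23 = 60.83 Ω.
R_{R_a..R_c} = 24.2 + 18.6 + 13.8 = 56.60 Ω.
By the voltage-divider rule, V = 6.82 × 56.60/60.83 = 6.346 V.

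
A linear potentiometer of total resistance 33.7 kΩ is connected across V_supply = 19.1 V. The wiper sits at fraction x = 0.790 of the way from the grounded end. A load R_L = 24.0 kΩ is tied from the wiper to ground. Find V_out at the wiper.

The pot divides into 7.077 kΩ above the wiper and 26.62 kΩ below.
(x·R_p) ‖ R_L = 12.62 kΩ.
Loaded-divider output: V_out = 19.1 × 0.6407 = 12.24 V.

V_out ≈ 12.2 V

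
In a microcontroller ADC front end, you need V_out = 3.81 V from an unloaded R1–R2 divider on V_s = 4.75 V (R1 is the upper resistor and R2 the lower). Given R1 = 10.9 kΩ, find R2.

Required fraction k = V_out/V_s = 0.8021.
So R2 = R1 · V_out/(V_s − V_out) = 10.9 × 3.81/(4.75 − 3.81) = 10.9 × 4.053 = 44.18 kΩ.

R2 ≈ 44.2 kΩ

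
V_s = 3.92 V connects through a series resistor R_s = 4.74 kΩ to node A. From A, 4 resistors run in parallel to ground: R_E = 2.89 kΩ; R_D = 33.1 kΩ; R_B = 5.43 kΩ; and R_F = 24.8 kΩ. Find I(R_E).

Parallel bank: R_p = 1/(1/2.89 + 1/33.1 + 1/5.43 + 1/24.8) = 1.665 kΩ.
V_A = 3.92 × 1.665/6.405 = 1.019 V.
Branch current I = V_A/R_E = 1.019/2.89 = 0.3526 mA.
(Check via current divider: I_total = 0.6121 mA; share G_k/ΣG = 0.5760 → same result.)

I ≈ 0.353 mA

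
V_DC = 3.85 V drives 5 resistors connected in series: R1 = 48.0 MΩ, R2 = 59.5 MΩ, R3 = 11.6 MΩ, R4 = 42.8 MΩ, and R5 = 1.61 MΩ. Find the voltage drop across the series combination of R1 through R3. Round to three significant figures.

V ≈ 2.80 V

ΣR = 48.0 + 59.5 + 11.6 + 42.8 + 1.61 = 163.5 MΩ.
R_{R1..R3} = 48.0 + 59.5 + 11.6 = 119.1 MΩ.
By the voltage-divider rule, V = 3.85 × 119.1/163.5 = 2.804 V.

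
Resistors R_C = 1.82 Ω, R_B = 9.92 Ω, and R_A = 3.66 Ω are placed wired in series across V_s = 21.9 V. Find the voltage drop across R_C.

ΣR = 1.82 + 9.92 + 3.66 = 15.40 Ω.
V = V_s · R/ΣR = 21.9 × 0.1182 = 2.588 V.

V ≈ 2.59 V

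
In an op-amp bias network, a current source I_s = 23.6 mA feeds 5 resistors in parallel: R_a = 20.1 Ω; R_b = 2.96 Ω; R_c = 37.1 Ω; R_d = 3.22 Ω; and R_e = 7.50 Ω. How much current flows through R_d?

ΣG = 1/20.1 + 1/2.96 + 1/37.1 + 1/3.22 + 1/7.50 = 0.8584.
R_d takes the fraction G_k/ΣG = 0.3106/0.8584 = 0.3618, so I = 23.6 × 0.3618 = 8.538 mA.

I ≈ 8.54 mA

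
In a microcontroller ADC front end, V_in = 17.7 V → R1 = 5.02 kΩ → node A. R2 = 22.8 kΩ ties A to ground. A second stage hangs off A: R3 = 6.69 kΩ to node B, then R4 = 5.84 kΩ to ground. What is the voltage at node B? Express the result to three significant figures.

The second stage (R3 + R4 = 12.53 kΩ) loads node A in parallel with R2.
R2 ‖ (R3+R4) = 8.086 kΩ.
First divider: V_A = V_in · 8.086/(5.02 + 8.086) = 10.92 V.
V_B = V_A × 0.4661 = 5.090 V.

V_B ≈ 5.09 V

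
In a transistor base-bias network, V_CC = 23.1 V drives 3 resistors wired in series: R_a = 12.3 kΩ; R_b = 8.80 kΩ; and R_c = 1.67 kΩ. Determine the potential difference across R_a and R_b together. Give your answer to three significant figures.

V ≈ 21.4 V

Total series resistance ΣR = 12.3 + 8.80 + 1.67 = 22.77 kΩ.
R_{R_a..R_b} = 12.3 + 8.80 = 21.10 kΩ.
Voltage divider: V = V_CC · (21.10 / 22.77) = 23.1 × 0.9267 = 21.41 V.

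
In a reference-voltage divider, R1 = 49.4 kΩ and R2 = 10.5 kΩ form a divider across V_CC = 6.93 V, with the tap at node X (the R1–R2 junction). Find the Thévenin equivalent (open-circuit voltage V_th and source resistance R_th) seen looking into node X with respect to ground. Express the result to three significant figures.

Open-circuit (no load on X): V_th = V_CC · R2/(R1 + R2) = 6.93 × 10.5/(49.40 + 10.5) = 1.215 V.
Zeroing V_CC shorts the top of R1 to ground, so R_th = R1 ‖ R2 = 8.659 kΩ.

V_th ≈ 1.21 V, R_th ≈ 8.66 kΩ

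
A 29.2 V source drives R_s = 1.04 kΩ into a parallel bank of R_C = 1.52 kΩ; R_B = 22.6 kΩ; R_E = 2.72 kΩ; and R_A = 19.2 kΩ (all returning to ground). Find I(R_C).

I ≈ 8.87 mA

Parallel bank: R_p = 1/(1/1.52 + 1/22.6 + 1/2.72 + 1/19.2) = 0.8914 kΩ.
V_A = 29.2 × 0.8914/1.931 = 13.48 V.
Branch current I = V_A/R_C = 13.48/1.52 = 8.866 mA.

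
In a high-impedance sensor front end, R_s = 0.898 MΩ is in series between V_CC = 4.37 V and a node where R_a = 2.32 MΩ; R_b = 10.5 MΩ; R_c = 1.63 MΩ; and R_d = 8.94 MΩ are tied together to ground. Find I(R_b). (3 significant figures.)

Parallel bank: R_p = 1/(1/2.32 + 1/10.5 + 1/1.63 + 1/8.94) = 0.7990 MΩ.
V_A by voltage divider: V_A = 4.37 × 0.7990/(0.898 + 0.7990) = 2.057 V.
I(R_b) = V_A / R_b = 2.057/10.5 = 0.1960 µA.

I ≈ 0.196 µA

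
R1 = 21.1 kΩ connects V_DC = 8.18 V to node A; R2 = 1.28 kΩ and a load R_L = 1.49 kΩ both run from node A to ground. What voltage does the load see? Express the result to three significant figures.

The load sits in parallel with R2, giving an effective lower resistance R2' = R2·R_L/(R2+R_L) = 0.6885 kΩ.
Now apply the divider: V_out = 8.18 × 0.03160 = 0.2585 V.

V_out ≈ 0.258 V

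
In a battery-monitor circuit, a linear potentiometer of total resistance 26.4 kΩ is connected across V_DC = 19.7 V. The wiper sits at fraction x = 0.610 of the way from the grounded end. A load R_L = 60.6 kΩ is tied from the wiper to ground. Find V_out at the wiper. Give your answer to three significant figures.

V_out ≈ 10.9 V

Split the track: R_lower = x·R_p = 16.10 kΩ, R_upper = (1−x)·R_p = 10.30 kΩ.
R_L loads the lower segment: effective lower R = 12.72 kΩ.
V_out = 19.7 × 12.72/(10.30 + 12.72) = 10.89 V.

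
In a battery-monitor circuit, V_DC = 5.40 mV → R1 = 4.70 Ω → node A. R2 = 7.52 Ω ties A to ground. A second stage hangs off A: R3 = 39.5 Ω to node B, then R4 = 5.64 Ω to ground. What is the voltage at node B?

V_B ≈ 0.390 mV

Node A sees R2 in parallel with the series input of stage 2, R3 + R4 = 45.14 Ω.
Effective lower resistance at A: R2 ‖ 45.14 = 6.446 Ω.
First divider: V_A = V_DC · 6.446/(4.70 + 6.446) = 3.123 mV.
Then the unloaded second divider: V_B = V_A × R4/(R3+R4) = 3.123 × 0.1249 = 0.3902 mV.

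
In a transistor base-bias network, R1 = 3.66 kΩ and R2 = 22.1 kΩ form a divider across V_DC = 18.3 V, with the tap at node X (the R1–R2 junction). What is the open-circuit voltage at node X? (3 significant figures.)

V_th ≈ 15.7 V

Open-circuit (no load on X): V_th = V_DC · R2/(R1 + R2) = 18.3 × 22.1/(3.660 + 22.1) = 15.70 V.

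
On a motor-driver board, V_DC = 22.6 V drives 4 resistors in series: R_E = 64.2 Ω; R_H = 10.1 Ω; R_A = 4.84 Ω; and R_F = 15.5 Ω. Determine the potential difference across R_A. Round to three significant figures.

ΣR = 64.2 + 10.1 + 4.84 + 15.5 = 94.64 Ω.
Voltage divider: V = V_DC · (4.840 / 94.64) = 22.6 × 0.05114 = 1.156 V.

V ≈ 1.16 V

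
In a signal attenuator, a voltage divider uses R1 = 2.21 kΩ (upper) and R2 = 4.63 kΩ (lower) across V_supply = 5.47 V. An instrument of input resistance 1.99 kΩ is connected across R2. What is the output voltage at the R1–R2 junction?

V_out ≈ 2.11 V

First combine the lower leg with the load: R2 ‖ R_L = 1.392 kΩ.
Then V_out = V_supply · R2'/(R1 + R2') = 5.47 × 1.392/3.602 = 2.114 V.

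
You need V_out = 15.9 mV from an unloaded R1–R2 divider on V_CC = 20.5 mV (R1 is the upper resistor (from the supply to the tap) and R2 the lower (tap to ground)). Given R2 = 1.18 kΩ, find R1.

The divider ratio is R2/(R1+R2) = 15.9/20.5 = 0.7756.
R1 = R2·(1/k − 1) = 1.18 × 0.2893 = 0.3414 kΩ.

R1 ≈ 0.341 kΩ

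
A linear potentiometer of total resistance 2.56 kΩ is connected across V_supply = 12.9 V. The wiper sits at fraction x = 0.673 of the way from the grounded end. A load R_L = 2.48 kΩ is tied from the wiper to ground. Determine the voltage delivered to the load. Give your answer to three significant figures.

The pot divides into 0.8371 kΩ above the wiper and 1.723 kΩ below.
R_L loads the lower segment: effective lower R = 1.017 kΩ.
V_out = 12.9 × 1.017/(0.8371 + 1.017) = 7.075 V.

V_out ≈ 7.07 V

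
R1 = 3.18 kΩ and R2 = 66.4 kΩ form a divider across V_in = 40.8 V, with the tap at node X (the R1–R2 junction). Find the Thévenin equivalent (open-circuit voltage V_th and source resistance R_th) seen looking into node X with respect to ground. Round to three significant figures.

V_th ≈ 38.9 V, R_th ≈ 3.03 kΩ

With X open, the divider is unloaded: V_th = 40.8 × 66.4/69.58 = 38.94 V.
Looking into X with the source shorted: R_th = R1·R2/(R1+R2) = 3.180 × 66.4/69.58 = 3.035 kΩ.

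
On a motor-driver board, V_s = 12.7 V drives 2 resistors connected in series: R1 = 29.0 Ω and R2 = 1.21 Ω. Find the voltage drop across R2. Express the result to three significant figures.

V ≈ 0.509 V

Series total: ΣR = 29.0 + 1.21 = 30.21 Ω.
Voltage divider: V = V_s · (1.210 / 30.21) = 12.7 × 0.04005 = 0.5087 V.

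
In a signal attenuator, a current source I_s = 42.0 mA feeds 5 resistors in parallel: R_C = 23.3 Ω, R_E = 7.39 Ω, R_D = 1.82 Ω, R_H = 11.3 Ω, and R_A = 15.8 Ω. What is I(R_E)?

ΣG = 1/23.3 + 1/7.39 + 1/1.82 + 1/11.3 + 1/15.8 = 0.8795.
Current divider: I(R_E) = I_s · G_k/ΣG = 42.0 × (0.1353/0.8795) = 42.0 × 0.1539 = 6.462 mA.

I ≈ 6.46 mA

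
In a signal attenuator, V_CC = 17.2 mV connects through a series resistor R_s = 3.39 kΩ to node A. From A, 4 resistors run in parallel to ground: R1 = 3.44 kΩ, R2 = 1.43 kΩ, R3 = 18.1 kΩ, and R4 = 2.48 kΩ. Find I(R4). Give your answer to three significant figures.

Combine the parallel branches: R_p = (1/3.44 + 1/1.43 + 1/18.1 + 1/2.48)⁻¹ = 0.6904 kΩ.
V_A = 17.2 × 0.6904/4.080 = 2.910 mV.
I(R4) = V_A / R4 = 2.910/2.48 = 1.173 µA.

I ≈ 1.17 µA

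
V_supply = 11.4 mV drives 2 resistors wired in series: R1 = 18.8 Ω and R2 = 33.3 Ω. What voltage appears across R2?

V ≈ 7.29 mV

ΣR = 18.8 + 33.3 = 52.10 Ω.
By the voltage-divider rule, V = 11.4 × 33.30/52.10 = 7.286 mV.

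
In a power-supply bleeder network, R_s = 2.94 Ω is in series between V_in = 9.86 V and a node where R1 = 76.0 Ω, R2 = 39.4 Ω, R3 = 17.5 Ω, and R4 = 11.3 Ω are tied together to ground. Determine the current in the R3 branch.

Parallel bank: R_p = 1/(1/76.0 + 1/39.4 + 1/17.5 + 1/11.3) = 5.430 Ω.
V_A = 9.86 × 5.430/8.370 = 6.396 V.
Branch current I = V_A/R3 = 6.396/17.5 = 0.3655 A.
(Check via current divider: I_total = 1.178 A; share G_k/ΣG = 0.3103 → same result.)

I ≈ 0.366 A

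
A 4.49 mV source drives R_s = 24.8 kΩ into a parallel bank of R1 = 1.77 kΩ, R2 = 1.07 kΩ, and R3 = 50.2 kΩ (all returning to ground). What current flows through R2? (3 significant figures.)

Combine the parallel branches: R_p = (1/1.77 + 1/1.07 + 1/50.2)⁻¹ = 0.6581 kΩ.
V_A = 4.49 × 0.6581/25.46 = 0.1161 mV.
I(R2) = V_A / R2 = 0.1161/1.07 = 0.1085 µA.

I ≈ 0.108 µA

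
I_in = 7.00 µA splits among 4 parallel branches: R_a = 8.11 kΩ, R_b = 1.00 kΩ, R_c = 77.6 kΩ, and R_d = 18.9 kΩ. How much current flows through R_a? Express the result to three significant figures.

I ≈ 0.726 µA

Conductances: ΣG = 1/8.11 + 1/1.00 + 1/77.6 + 1/18.9 = 1.189 (1/kΩ).
Current divider: I(R_a) = I_in · G_k/ΣG = 7.00 × (0.1233/1.189) = 7.00 × 0.1037 = 0.7259 µA.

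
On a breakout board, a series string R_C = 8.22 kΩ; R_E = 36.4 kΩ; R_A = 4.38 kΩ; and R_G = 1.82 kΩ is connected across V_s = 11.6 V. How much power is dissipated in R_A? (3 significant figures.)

P ≈ 0.228 mW

Series current I = V_s/ΣR = 11.6/50.82 = 0.2283 mA.
V(R_A) = I·R = 0.9998 V; P = V·I = 0.9998 × 0.2283 = 0.2282 mW.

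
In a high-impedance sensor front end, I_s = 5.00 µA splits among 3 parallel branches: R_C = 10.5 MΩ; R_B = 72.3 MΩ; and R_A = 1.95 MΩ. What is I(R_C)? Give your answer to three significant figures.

I ≈ 0.766 µA

Conductances: ΣG = 1/10.5 + 1/72.3 + 1/1.95 = 0.6219 (1/MΩ).
R_C takes the fraction G_k/ΣG = 0.09524/0.6219 = 0.1531, so I = 5.00 × 0.1531 = 0.7657 µA.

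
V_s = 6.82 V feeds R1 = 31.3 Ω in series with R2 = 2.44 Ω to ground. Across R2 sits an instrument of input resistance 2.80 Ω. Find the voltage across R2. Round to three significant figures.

The load sits in parallel with R2, giving an effective lower resistance R2' = R2·R_L/(R2+R_L) = 1.304 Ω.
Voltage divider with the loaded lower leg: V_out = 6.82 × 1.304/(31.3 + 1.304) = 6.82 × 0.03999 = 0.2727 V.

V_out ≈ 0.273 V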